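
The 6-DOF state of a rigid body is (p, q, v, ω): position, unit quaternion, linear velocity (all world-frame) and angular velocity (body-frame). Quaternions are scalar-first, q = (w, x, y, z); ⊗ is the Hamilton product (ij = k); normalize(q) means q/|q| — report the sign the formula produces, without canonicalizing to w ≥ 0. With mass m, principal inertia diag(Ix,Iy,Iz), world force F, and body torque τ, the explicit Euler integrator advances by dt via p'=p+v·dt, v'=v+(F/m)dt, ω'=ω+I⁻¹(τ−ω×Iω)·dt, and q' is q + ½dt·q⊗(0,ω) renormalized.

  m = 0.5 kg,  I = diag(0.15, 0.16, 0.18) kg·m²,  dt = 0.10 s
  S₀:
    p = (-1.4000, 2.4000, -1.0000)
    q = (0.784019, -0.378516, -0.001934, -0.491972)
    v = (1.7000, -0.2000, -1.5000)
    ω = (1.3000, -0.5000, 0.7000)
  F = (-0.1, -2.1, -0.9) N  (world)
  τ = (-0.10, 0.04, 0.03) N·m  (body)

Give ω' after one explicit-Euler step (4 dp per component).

ω' = (1.2380, -0.4579, 0.7203)

precession coupling ω×(Iω) = (-0.0070, -0.0273, -0.0065)
α = I⁻¹(τ − ω×Iω) = (-0.6200, 0.4206, 0.2028)
ω + α·dt = (1.2380, -0.4579, 0.7203)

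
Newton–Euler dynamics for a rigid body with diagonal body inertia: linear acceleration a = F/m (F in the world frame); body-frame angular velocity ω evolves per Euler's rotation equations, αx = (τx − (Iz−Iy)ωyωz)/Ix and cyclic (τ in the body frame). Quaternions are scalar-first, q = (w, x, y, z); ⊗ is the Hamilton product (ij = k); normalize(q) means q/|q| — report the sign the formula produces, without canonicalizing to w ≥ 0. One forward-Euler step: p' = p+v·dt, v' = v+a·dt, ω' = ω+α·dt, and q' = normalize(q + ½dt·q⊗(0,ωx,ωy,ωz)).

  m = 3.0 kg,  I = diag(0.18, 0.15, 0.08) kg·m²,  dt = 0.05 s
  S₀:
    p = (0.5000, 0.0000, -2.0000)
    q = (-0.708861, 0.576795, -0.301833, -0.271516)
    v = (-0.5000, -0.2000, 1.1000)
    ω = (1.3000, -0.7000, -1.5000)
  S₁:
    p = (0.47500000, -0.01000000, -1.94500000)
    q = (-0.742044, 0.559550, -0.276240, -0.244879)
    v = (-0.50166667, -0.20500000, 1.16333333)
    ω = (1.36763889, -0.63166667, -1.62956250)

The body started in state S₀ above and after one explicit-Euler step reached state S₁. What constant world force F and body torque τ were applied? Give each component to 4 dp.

velocity change Δv = (-0.00166667, -0.00500000, 0.06333333)
m·(v₁−v₀)/dt = (-0.1000, -0.3000, 3.8000)
Δω = ω₁−ω₀ = (0.06763889, 0.06833333, -0.12956250)
τ = I·(Δω/dt) + ω₀×(Iω₀) = (0.1700, 0.0100, -0.1800)

F = (-0.1000, -0.3000, 3.8000)
τ = (0.1700, 0.0100, -0.1800)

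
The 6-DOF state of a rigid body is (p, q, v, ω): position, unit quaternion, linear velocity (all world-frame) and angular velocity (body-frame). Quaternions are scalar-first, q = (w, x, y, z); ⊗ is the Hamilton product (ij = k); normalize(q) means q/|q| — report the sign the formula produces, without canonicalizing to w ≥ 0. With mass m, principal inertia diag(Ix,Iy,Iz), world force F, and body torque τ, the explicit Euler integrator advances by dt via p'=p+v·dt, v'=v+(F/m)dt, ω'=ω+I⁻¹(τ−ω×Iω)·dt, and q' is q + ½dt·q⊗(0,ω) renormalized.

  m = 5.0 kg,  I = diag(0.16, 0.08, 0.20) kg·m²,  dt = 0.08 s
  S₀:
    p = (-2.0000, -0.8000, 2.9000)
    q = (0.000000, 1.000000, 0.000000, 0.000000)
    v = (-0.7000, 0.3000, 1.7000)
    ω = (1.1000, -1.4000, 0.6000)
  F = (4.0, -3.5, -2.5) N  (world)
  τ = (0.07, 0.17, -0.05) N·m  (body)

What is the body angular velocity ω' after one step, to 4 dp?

ω×(Iω) gyroscopic = (-0.1008, -0.0264, 0.1232)
angular accel α = (1.0675, 2.4550, -0.8660)
new body rate ω' = (1.1854, -1.2036, 0.5307)

ω' = (1.1854, -1.2036, 0.5307)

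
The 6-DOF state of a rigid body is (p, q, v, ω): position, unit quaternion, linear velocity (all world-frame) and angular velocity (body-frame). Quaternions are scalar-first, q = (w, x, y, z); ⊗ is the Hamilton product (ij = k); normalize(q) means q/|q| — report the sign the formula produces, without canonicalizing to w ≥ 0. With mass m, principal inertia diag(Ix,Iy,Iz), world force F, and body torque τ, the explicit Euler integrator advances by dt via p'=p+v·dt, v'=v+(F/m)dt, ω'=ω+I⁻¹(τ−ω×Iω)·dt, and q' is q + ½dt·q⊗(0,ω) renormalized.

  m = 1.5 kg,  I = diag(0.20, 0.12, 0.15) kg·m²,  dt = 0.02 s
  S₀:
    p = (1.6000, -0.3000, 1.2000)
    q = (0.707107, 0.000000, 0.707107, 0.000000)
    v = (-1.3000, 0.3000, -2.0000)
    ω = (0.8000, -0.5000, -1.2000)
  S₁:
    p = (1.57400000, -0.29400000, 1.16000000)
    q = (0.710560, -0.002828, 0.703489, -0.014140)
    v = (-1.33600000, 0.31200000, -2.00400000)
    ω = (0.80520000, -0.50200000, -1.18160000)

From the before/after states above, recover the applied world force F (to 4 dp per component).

v₁ − v₀ = (-0.03600000, 0.01200000, -0.00400000)
m·(v₁−v₀)/dt = (-2.7000, 0.9000, -0.3000)

F = (-2.7000, 0.9000, -0.3000)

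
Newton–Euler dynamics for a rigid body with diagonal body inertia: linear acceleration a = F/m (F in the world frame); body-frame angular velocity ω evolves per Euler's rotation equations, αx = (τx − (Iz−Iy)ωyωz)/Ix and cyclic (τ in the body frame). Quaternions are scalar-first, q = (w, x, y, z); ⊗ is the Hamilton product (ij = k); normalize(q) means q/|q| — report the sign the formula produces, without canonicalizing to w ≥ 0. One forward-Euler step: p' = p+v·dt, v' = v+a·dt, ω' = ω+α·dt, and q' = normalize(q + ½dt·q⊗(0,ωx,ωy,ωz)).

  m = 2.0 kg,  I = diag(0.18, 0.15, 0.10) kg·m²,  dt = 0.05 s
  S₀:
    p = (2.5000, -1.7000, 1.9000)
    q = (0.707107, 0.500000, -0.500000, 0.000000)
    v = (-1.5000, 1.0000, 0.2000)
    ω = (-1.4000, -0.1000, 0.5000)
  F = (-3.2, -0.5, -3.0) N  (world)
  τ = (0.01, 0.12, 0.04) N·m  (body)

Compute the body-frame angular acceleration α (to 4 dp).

α = (0.0417, 1.1733, 0.4420)

precession coupling ω×(Iω) = (0.0025, -0.0560, -0.0042)
α = I⁻¹(τ − ω×Iω) = (0.0417, 1.1733, 0.4420)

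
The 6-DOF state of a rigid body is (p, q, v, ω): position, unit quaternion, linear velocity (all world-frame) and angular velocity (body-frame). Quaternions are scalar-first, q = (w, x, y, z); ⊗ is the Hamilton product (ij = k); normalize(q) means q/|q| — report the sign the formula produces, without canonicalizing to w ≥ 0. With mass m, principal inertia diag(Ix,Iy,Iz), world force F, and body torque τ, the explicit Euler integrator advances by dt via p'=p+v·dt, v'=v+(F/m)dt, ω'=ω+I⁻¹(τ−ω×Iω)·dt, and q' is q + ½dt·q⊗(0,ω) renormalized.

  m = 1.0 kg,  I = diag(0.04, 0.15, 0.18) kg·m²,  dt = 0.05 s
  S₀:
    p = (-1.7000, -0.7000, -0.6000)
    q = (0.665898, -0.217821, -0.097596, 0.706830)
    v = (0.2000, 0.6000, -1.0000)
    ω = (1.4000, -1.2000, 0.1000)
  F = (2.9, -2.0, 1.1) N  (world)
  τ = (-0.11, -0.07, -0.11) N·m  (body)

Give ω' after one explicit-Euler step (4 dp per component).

(τ − ω×Iω)/I = (-2.6600, -0.3360, 0.4156)
ω + α·dt = (1.2670, -1.2168, 0.1208)

ω' = (1.2670, -1.2168, 0.1208)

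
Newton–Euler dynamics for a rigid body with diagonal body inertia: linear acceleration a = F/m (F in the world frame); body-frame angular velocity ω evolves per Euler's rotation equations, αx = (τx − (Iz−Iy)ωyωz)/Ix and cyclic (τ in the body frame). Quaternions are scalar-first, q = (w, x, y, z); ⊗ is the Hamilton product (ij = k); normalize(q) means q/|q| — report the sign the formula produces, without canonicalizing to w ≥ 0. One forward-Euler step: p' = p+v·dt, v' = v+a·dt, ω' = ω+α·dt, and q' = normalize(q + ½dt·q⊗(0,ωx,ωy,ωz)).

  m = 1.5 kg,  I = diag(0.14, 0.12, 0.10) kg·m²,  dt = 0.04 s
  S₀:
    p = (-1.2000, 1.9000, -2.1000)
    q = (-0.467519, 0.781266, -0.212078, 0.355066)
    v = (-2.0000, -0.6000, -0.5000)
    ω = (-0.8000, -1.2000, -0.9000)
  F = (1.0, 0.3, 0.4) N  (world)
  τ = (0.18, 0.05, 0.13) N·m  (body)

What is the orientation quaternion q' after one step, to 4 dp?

2q̇ = q⊗(0,ω) = (0.6900786, 0.9909646, 0.9801094, -0.6864145)
updated quaternion q' = (-0.4535, 0.8006, -0.1924, 0.3411)

q' = (-0.4535, 0.8006, -0.1924, 0.3411)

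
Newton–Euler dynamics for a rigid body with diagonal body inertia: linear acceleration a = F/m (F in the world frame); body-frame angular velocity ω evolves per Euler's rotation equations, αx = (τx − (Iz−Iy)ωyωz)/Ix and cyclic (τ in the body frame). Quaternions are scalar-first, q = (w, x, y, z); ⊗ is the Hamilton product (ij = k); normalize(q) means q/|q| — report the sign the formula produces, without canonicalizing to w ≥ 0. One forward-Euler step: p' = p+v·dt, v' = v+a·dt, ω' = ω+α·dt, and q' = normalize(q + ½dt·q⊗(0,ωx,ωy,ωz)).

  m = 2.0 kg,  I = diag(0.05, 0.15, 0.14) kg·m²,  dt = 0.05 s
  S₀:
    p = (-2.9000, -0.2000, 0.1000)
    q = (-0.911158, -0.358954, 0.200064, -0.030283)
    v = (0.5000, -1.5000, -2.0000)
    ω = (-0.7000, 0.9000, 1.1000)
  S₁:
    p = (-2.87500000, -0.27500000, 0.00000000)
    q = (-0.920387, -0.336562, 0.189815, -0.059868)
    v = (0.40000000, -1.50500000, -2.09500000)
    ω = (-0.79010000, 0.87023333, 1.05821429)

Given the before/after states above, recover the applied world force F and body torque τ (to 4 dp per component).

rate change Δω = (-0.09010000, -0.02976667, -0.04178571)
τ = I·(Δω/dt) + ω₀×(Iω₀) = (-0.1000, -0.0200, -0.1800)
v₁ − v₀ = (-0.10000000, -0.00500000, -0.09500000)
applied force F = (-4.0000, -0.2000, -3.8000)

F = (-4.0000, -0.2000, -3.8000)
τ = (-0.1000, -0.0200, -0.1800)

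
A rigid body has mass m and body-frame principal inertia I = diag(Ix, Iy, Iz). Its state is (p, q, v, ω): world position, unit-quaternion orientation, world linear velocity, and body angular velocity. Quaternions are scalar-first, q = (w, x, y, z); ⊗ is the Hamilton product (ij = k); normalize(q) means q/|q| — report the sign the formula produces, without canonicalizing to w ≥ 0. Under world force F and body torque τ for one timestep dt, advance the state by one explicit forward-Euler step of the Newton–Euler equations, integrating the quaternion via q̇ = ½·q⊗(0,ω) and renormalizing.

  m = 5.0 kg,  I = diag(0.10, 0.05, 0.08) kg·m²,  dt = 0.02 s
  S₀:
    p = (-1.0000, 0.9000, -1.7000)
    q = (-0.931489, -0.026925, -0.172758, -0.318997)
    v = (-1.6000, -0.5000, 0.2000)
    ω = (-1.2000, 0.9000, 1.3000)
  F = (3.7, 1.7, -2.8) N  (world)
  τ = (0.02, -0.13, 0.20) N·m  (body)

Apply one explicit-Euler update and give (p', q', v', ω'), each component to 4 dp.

p' = (-1.0320, 0.8900, -1.6960)
q' = (-0.9259, -0.0151, -0.1769, -0.3334)
v' = (-1.5852, -0.4932, 0.1888)
ω' = (-1.2030, 0.8605, 1.3365)

a = F/m = (0.7400, 0.3400, -0.5600)
new position p' = (-1.0320, 0.8900, -1.6960)
new velocity v' = (-1.5852, -0.4932, 0.1888)
gyro term ω×Iω = (0.0351, -0.0312, 0.0540)
α = I⁻¹(τ − ω×Iω) = (-0.1510, -1.9760, 1.8250)
ω' = ω + α·dt = (-1.2030, 0.8605, 1.3365)
q⊗(0,ω) = (0.5378683, 1.1802987, -0.4205412, -1.4424778)
q' = normalize(q + ½dt·q⊗(0,ω)) = (-0.9259, -0.0151, -0.1769, -0.3334)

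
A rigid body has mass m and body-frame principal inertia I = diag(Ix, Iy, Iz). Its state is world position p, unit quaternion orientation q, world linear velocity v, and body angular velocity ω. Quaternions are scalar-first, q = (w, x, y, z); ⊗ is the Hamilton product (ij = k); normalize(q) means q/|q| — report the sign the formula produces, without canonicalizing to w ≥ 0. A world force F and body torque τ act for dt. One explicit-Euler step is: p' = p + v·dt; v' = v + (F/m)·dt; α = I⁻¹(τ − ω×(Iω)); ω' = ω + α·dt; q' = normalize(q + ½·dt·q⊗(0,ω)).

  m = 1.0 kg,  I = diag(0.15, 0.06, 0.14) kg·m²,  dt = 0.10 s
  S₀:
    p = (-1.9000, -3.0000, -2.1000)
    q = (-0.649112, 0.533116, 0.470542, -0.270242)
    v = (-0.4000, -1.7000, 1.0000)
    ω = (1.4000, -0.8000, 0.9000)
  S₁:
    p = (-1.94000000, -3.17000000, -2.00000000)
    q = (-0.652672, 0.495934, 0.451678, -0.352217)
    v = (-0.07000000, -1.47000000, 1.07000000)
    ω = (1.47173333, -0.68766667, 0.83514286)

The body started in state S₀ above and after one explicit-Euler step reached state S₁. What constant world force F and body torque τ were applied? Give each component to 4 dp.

F = (3.3000, 2.3000, 0.7000)
τ = (0.0500, 0.0800, 0.0100)

rate change Δω = (0.07173333, 0.11233333, -0.06485714)
precession coupling = (-0.0576, 0.0126, 0.1008)
τ = I·(Δω/dt) + ω₀×(Iω₀) = (0.0500, 0.0800, 0.0100)
velocity change Δv = (0.33000000, 0.23000000, 0.07000000)
m·(v₁−v₀)/dt = (3.3000, 2.3000, 0.7000)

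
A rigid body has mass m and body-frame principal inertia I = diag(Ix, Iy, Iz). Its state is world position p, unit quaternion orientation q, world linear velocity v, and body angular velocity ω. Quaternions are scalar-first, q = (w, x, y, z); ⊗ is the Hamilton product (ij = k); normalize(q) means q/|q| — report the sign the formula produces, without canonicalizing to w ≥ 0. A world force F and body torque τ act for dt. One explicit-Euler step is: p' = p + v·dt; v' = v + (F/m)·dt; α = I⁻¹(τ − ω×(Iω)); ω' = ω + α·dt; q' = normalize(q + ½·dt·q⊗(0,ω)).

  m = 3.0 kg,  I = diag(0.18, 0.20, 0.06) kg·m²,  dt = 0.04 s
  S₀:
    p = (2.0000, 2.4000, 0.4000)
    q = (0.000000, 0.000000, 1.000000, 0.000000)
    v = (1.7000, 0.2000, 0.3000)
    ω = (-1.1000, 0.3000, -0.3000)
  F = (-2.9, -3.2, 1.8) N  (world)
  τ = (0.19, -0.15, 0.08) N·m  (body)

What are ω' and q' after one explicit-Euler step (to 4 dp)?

ω' = (-1.0606, 0.2621, -0.2423)
q' = (-0.0060, -0.0060, 0.9997, 0.0220)

(τ − ω×Iω)/I = (0.9856, -0.9480, 1.4433)
new body rate ω' = (-1.0606, 0.2621, -0.2423)
2q̇ = q⊗(0,ω) = (-0.3000000, -0.3000000, 0.0000000, 1.1000000)
q + ½dt·q⊗(0,ω), renormalized = (-0.0060, -0.0060, 0.9997, 0.0220)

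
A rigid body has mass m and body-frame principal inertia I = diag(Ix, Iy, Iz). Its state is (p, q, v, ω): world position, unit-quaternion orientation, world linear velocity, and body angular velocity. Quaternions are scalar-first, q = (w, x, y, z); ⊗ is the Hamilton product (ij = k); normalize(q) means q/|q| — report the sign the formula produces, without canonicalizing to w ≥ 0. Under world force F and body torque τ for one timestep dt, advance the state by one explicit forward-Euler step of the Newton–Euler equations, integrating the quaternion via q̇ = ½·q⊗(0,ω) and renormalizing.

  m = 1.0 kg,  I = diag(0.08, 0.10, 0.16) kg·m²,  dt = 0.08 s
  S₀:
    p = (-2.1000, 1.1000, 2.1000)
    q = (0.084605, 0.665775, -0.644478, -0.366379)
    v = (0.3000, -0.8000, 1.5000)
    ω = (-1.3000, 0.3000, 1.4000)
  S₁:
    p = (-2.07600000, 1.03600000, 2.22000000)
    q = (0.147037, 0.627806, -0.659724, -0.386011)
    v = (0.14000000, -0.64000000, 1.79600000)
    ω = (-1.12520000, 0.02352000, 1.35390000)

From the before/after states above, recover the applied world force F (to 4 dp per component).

v₁ − v₀ = (-0.16000000, 0.16000000, 0.29600000)
applied force F = (-2.0000, 2.0000, 3.7000)

F = (-2.0000, 2.0000, 3.7000)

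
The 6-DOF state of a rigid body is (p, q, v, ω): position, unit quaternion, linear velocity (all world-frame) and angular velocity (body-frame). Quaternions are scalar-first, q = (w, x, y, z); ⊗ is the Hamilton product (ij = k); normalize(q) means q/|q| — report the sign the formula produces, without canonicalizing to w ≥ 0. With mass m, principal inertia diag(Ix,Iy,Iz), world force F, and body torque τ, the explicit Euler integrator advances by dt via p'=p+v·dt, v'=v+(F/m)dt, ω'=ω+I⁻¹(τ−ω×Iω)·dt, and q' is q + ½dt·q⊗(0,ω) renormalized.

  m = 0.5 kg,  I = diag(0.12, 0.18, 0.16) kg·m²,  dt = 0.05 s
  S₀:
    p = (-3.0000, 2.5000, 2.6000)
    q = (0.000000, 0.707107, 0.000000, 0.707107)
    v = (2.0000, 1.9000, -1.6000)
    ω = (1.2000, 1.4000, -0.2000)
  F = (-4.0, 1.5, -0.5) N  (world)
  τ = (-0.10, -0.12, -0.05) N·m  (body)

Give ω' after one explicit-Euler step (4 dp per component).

ω' = (1.1560, 1.3640, -0.2471)

(τ − ω×Iω)/I = (-0.8800, -0.7200, -0.9425)
ω' = ω + α·dt = (1.1560, 1.3640, -0.2471)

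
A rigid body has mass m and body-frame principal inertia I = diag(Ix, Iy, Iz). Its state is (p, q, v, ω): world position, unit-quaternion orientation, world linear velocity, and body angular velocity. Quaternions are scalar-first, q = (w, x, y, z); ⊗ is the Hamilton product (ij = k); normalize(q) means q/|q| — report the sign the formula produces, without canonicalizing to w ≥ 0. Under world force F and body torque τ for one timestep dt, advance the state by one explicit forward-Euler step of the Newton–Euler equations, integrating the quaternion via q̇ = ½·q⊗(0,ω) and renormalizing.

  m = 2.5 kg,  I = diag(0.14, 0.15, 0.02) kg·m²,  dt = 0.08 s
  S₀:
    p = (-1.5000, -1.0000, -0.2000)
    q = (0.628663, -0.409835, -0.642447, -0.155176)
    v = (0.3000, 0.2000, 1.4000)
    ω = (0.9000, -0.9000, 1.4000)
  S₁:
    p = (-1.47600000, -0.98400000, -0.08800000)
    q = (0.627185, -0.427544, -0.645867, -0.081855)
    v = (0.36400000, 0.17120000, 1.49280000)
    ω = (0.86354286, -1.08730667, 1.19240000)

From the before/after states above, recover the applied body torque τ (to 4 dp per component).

τ = (0.1000, -0.2000, -0.0600)

ω₁ − ω₀ = (-0.03645714, -0.18730667, -0.20760000)
applied torque τ = (0.1000, -0.2000, -0.0600)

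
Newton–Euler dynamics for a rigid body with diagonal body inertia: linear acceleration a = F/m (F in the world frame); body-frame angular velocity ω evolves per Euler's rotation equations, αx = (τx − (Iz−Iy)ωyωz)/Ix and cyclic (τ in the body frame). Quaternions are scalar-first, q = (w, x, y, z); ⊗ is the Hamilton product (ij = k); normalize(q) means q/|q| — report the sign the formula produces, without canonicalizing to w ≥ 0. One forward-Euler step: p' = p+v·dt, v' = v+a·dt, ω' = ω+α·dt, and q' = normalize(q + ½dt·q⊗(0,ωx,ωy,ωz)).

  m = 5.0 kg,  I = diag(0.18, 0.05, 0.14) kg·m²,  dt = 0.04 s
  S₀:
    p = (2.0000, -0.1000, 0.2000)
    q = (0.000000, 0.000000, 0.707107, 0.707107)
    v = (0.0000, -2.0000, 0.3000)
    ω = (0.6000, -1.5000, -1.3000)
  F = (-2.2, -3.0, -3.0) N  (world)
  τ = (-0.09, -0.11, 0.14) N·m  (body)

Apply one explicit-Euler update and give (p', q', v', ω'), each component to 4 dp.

a = (-0.4400, -0.6000, -0.6000)
p + v·dt = (2.0000, -0.1800, 0.2120)
v' = v + a·dt = (-0.0176, -2.0240, 0.2760)
angular accel α = (-1.4750, -1.5760, 0.1643)
new body rate ω' = (0.5410, -1.5630, -1.2934)
Hamilton product q⊗(0,ω) = (1.9798996, 0.1414214, 0.4242642, -0.4242642)
q + ½dt·q⊗(0,ω), renormalized = (0.0396, 0.0028, 0.7150, 0.6980)

p' = (2.0000, -0.1800, 0.2120)
q' = (0.0396, 0.0028, 0.7150, 0.6980)
v' = (-0.0176, -2.0240, 0.2760)
ω' = (0.5410, -1.5630, -1.2934)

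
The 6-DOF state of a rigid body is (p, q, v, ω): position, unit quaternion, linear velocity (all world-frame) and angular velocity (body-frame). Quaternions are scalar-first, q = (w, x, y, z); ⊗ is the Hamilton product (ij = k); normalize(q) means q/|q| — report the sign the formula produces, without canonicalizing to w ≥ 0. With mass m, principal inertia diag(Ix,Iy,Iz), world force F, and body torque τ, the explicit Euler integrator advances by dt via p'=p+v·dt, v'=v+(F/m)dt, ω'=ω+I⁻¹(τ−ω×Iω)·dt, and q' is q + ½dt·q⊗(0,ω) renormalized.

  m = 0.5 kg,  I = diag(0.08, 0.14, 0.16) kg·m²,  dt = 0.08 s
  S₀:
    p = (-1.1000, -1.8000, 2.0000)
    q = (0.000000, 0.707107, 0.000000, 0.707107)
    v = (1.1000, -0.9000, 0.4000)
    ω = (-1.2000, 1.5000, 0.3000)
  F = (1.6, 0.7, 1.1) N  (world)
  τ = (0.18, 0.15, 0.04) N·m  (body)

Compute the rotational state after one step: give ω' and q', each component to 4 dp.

ω×(Iω) gyroscopic = (0.0090, 0.0288, -0.1080)
(τ − ω×Iω)/I = (2.1375, 0.8657, 0.9250)
new body rate ω' = (-1.0290, 1.5693, 0.3740)
q⊗(0,ω) = (0.6363963, -1.0606605, -1.0606605, 1.0606605)
q + ½dt·q⊗(0,ω), renormalized = (0.0254, 0.6627, -0.0423, 0.7473)

ω' = (-1.0290, 1.5693, 0.3740)
q' = (0.0254, 0.6627, -0.0423, 0.7473)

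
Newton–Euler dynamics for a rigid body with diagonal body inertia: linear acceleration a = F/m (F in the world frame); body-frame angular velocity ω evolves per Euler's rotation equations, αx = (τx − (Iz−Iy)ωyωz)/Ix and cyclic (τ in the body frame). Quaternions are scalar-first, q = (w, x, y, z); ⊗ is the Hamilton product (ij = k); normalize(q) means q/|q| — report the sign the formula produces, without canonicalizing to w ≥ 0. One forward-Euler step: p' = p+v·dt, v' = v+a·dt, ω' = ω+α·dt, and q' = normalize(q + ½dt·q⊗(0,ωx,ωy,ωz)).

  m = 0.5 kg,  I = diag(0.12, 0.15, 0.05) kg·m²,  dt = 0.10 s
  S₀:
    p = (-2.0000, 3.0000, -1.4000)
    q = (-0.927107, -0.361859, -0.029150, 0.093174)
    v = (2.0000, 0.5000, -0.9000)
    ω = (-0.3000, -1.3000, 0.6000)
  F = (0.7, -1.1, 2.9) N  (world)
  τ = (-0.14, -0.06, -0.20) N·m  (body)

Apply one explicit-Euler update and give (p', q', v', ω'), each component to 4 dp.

angular accel α = (-1.8167, -0.3160, -4.2340)
new body rate ω' = (-0.4817, -1.3316, 0.1766)
2q̇ = q⊗(0,ω) = (-0.2023571, 0.3817683, 1.3944023, -0.0945925)
q + ½dt·q⊗(0,ω), renormalized = (-0.9347, -0.3419, 0.0405, 0.0882)
p + v·dt = (-1.8000, 3.0500, -1.4900)
new velocity v' = (2.1400, 0.2800, -0.3200)

p' = (-1.8000, 3.0500, -1.4900)
q' = (-0.9347, -0.3419, 0.0405, 0.0882)
v' = (2.1400, 0.2800, -0.3200)
ω' = (-0.4817, -1.3316, 0.1766)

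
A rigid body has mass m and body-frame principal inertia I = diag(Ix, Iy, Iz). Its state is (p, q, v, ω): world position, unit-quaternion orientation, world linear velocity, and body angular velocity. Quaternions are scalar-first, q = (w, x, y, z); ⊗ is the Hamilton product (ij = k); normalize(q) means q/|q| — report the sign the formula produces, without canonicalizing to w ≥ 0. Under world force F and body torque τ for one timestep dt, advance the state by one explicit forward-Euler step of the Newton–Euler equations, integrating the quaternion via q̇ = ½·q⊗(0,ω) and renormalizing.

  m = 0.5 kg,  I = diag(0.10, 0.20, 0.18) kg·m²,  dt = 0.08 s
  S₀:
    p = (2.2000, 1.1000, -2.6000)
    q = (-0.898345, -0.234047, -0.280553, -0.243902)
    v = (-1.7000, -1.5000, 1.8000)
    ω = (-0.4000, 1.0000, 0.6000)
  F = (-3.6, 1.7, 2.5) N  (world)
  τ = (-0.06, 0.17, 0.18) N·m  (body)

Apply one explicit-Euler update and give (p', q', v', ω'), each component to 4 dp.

p' = (2.0640, 0.9800, -2.4560)
q' = (-0.8839, -0.2164, -0.3066, -0.2790)
v' = (-2.2760, -1.2280, 2.2000)
ω' = (-0.4384, 1.0603, 0.6978)

p' = p + v·dt = (2.0640, 0.9800, -2.4560)
v + (F/m)dt = (-2.2760, -1.2280, 2.2000)
α = I⁻¹(τ − ω×Iω) = (-0.4800, 0.7540, 1.2222)
new body rate ω' = (-0.4384, 1.0603, 0.6978)
q⊗(0,ω) = (0.3332754, 0.4349082, -0.6603560, -0.8852752)
updated quaternion q' = (-0.8839, -0.2164, -0.3066, -0.2790)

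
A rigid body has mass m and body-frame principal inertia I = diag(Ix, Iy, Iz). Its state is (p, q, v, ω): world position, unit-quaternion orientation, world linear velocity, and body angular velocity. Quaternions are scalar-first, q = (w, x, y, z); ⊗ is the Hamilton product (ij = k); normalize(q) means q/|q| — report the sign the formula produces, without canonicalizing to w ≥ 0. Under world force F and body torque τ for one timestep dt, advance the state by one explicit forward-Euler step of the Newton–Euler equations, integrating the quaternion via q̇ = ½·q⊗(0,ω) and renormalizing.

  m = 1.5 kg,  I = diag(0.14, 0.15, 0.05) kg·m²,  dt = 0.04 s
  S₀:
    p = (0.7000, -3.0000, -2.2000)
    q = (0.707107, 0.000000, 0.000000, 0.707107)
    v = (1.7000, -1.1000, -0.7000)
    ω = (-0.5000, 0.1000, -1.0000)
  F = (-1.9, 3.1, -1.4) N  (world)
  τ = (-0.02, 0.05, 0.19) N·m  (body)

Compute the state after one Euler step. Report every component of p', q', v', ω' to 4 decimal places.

p' = (0.7680, -3.0440, -2.2280)
q' = (0.7211, -0.0085, -0.0057, 0.6928)
v' = (1.6493, -1.0173, -0.7373)
ω' = (-0.5086, 0.1013, -0.8476)

a = (-1.2667, 2.0667, -0.9333)
p' = p + v·dt = (0.7680, -3.0440, -2.2280)
v' = v + a·dt = (1.6493, -1.0173, -0.7373)
precession coupling ω×(Iω) = (0.0100, 0.0450, -0.0005)
α = I⁻¹(τ − ω×Iω) = (-0.2143, 0.0333, 3.8100)
new body rate ω' = (-0.5086, 0.1013, -0.8476)
Hamilton product q⊗(0,ω) = (0.7071070, -0.4242642, -0.2828428, -0.7071070)
updated quaternion q' = (0.7211, -0.0085, -0.0057, 0.6928)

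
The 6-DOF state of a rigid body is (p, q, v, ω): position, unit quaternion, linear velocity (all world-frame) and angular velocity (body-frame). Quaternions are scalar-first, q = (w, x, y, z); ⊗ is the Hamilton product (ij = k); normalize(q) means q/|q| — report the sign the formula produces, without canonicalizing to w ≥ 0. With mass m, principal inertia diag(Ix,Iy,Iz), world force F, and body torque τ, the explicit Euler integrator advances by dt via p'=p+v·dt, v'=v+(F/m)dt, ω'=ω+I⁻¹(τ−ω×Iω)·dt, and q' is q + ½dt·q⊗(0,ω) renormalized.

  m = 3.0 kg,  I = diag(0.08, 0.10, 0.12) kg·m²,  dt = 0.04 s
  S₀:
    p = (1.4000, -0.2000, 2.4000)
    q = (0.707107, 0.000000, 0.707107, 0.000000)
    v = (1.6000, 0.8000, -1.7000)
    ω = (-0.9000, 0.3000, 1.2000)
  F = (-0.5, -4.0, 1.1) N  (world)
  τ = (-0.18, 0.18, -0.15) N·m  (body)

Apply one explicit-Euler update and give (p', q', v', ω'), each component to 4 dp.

a = (-0.1667, -1.3333, 0.3667)
new position p' = (1.4640, -0.1680, 2.3320)
v' = v + a·dt = (1.5933, 0.7467, -1.6853)
ω×(Iω) gyroscopic = (0.0072, 0.0432, -0.0054)
(τ − ω×Iω)/I = (-2.3400, 1.3680, -1.2050)
new body rate ω' = (-0.9936, 0.3547, 1.1518)
Hamilton product q⊗(0,ω) = (-0.2121321, 0.2121321, 0.2121321, 1.4849247)
q' = normalize(q + ½dt·q⊗(0,ω)) = (0.7025, 0.0042, 0.7110, 0.0297)

p' = (1.4640, -0.1680, 2.3320)
q' = (0.7025, 0.0042, 0.7110, 0.0297)
v' = (1.5933, 0.7467, -1.6853)
ω' = (-0.9936, 0.3547, 1.1518)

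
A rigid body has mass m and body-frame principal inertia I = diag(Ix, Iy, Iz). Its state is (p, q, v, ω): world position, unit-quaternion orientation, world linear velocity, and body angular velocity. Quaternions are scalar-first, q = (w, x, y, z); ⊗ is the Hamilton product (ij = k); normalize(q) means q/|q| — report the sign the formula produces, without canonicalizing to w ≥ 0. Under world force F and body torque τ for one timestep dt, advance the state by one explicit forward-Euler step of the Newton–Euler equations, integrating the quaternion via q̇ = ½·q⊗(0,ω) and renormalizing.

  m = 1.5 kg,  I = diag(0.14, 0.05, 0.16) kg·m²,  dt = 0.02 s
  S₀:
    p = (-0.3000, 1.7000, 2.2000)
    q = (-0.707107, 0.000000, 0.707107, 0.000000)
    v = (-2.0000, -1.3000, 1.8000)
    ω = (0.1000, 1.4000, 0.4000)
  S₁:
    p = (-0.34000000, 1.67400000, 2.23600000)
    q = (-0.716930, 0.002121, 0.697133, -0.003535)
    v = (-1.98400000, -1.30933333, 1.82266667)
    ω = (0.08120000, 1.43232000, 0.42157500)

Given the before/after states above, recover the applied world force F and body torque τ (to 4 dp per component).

v₁ − v₀ = (0.01600000, -0.00933333, 0.02266667)
F = m·Δv/dt = (1.2000, -0.7000, 1.7000)
Δω = ω₁−ω₀ = (-0.01880000, 0.03232000, 0.02157500)
applied torque τ = (-0.0700, 0.0800, 0.1600)

F = (1.2000, -0.7000, 1.7000)
τ = (-0.0700, 0.0800, 0.1600)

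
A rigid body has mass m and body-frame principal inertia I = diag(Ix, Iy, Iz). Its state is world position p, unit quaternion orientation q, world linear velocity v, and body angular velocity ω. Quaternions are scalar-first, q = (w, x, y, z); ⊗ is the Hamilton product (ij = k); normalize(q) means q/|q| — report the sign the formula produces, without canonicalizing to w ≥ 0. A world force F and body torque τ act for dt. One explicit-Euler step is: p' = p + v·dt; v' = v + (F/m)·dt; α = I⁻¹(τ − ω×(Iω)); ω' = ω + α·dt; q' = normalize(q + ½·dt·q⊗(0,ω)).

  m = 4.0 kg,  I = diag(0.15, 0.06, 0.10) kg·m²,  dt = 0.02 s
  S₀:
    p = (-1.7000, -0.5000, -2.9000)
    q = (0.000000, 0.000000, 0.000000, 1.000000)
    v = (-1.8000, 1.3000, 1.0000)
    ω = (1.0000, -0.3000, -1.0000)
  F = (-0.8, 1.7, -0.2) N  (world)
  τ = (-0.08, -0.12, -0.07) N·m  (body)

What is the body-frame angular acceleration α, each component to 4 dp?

ω×(Iω) gyroscopic = (0.0120, -0.0500, 0.0270)
α = I⁻¹(τ − ω×Iω) = (-0.6133, -1.1667, -0.9700)

α = (-0.6133, -1.1667, -0.9700)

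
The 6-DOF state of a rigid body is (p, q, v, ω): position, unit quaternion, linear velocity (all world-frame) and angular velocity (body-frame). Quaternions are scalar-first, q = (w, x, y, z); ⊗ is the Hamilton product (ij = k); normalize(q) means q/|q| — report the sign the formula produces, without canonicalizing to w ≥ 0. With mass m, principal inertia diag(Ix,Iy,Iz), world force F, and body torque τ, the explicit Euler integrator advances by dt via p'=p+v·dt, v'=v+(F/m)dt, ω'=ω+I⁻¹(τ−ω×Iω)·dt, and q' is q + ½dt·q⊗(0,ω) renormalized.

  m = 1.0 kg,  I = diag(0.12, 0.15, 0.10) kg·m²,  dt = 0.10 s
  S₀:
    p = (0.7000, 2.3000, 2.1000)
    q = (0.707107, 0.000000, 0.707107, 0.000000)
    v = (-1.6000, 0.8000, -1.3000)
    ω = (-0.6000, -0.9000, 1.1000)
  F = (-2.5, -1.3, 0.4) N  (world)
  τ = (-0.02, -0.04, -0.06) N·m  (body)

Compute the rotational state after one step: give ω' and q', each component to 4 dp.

ω×(Iω) gyroscopic = (0.0495, -0.0132, 0.0162)
angular accel α = (-0.5792, -0.1787, -0.7620)
ω + α·dt = (-0.6579, -0.9179, 1.0238)
2q̇ = q⊗(0,ω) = (0.6363963, 0.3535535, -0.6363963, 1.2020819)
q' = normalize(q + ½dt·q⊗(0,ω)) = (0.7367, 0.0176, 0.6733, 0.0599)

ω' = (-0.6579, -0.9179, 1.0238)
q' = (0.7367, 0.0176, 0.6733, 0.0599)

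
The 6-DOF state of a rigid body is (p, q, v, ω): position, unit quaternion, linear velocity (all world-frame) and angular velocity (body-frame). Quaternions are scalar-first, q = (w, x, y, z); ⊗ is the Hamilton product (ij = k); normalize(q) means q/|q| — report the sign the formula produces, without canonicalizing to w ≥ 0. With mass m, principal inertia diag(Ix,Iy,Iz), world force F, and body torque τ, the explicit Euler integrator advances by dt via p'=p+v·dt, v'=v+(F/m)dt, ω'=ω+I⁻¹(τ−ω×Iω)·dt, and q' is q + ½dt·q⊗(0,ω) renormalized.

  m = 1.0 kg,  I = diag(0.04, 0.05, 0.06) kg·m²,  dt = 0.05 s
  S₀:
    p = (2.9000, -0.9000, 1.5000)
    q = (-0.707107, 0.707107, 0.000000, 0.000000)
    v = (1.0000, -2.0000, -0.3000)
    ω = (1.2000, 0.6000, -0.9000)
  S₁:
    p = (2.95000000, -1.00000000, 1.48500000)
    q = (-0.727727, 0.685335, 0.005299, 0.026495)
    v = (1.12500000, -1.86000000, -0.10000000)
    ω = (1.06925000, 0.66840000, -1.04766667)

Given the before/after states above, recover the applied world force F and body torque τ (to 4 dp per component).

velocity change Δv = (0.12500000, 0.14000000, 0.20000000)
F = m·Δv/dt = (2.5000, 2.8000, 4.0000)
ω₁ − ω₀ = (-0.13075000, 0.06840000, -0.14766667)
I·α + gyro = (-0.1100, 0.0900, -0.1700)

F = (2.5000, 2.8000, 4.0000)
τ = (-0.1100, 0.0900, -0.1700)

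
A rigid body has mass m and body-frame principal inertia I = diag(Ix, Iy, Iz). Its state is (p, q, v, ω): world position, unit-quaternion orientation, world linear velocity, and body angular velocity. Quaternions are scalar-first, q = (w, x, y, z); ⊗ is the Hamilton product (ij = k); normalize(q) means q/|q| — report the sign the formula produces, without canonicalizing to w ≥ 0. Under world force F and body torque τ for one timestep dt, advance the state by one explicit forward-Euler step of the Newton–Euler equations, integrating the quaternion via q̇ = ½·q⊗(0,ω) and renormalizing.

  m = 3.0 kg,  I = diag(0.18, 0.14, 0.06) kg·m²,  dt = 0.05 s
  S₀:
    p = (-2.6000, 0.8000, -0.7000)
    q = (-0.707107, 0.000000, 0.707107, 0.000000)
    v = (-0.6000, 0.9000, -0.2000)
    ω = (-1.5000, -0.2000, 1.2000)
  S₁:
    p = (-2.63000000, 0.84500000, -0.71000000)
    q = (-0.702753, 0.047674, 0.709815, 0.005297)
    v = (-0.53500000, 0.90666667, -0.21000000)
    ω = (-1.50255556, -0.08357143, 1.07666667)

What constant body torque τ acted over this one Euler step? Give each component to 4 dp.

Δω = ω₁−ω₀ = (-0.00255556, 0.11642857, -0.12333333)
precession coupling = (0.0192, -0.2160, -0.0120)
applied torque τ = (0.0100, 0.1100, -0.1600)

τ = (0.0100, 0.1100, -0.1600)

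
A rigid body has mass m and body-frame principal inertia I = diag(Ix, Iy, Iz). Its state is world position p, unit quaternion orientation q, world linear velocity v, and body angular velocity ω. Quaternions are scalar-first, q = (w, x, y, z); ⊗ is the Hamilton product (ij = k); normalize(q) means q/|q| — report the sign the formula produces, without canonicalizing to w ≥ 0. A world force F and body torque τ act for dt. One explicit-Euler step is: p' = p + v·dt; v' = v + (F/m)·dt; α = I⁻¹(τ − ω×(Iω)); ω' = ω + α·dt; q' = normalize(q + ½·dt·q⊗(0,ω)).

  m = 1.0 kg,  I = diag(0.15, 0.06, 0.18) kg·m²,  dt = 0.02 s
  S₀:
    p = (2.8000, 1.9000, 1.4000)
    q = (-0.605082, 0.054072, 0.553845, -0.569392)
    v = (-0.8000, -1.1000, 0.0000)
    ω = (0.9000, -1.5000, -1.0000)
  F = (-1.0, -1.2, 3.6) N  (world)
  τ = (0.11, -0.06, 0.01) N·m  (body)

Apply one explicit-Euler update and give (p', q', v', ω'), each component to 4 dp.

linear accel F/m = (-1.0000, -1.2000, 3.6000)
p + v·dt = (2.7840, 1.8780, 1.4000)
new velocity v' = (-0.8200, -1.1240, 0.0720)
precession coupling ω×(Iω) = (0.1800, 0.0270, 0.1215)
angular accel α = (-0.4667, -1.4500, -0.6194)
ω' = ω + α·dt = (0.8907, -1.5290, -1.0124)
q⊗(0,ω) = (0.2127107, -1.9525068, 0.4492422, 0.0255135)
q + ½dt·q⊗(0,ω), renormalized = (-0.6028, 0.0345, 0.5582, -0.5690)

p' = (2.7840, 1.8780, 1.4000)
q' = (-0.6028, 0.0345, 0.5582, -0.5690)
v' = (-0.8200, -1.1240, 0.0720)
ω' = (0.8907, -1.5290, -1.0124)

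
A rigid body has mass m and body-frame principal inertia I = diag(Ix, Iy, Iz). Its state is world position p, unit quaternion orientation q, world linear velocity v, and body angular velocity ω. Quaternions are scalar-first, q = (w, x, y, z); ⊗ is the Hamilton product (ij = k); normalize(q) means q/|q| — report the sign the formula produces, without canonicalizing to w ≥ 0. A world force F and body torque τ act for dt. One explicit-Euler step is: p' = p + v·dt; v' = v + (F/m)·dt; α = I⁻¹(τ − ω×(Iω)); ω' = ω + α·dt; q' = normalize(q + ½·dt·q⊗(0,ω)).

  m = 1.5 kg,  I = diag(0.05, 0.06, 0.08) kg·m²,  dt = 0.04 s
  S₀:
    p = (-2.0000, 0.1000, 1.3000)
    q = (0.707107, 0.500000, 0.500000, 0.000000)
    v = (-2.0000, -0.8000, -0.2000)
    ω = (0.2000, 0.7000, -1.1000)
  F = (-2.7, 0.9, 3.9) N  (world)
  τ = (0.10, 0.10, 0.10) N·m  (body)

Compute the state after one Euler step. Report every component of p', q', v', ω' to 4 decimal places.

(τ − ω×Iω)/I = (2.3080, 1.5567, 1.2325)
ω + α·dt = (0.2923, 0.7623, -1.0507)
2q̇ = q⊗(0,ω) = (-0.4500000, -0.4085786, 1.0449749, -0.5278177)
q + ½dt·q⊗(0,ω), renormalized = (0.6979, 0.4917, 0.5207, -0.0106)
a = (-1.8000, 0.6000, 2.6000)
p + v·dt = (-2.0800, 0.0680, 1.2920)
new velocity v' = (-2.0720, -0.7760, -0.0960)

p' = (-2.0800, 0.0680, 1.2920)
q' = (0.6979, 0.4917, 0.5207, -0.0106)
v' = (-2.0720, -0.7760, -0.0960)
ω' = (0.2923, 0.7623, -1.0507)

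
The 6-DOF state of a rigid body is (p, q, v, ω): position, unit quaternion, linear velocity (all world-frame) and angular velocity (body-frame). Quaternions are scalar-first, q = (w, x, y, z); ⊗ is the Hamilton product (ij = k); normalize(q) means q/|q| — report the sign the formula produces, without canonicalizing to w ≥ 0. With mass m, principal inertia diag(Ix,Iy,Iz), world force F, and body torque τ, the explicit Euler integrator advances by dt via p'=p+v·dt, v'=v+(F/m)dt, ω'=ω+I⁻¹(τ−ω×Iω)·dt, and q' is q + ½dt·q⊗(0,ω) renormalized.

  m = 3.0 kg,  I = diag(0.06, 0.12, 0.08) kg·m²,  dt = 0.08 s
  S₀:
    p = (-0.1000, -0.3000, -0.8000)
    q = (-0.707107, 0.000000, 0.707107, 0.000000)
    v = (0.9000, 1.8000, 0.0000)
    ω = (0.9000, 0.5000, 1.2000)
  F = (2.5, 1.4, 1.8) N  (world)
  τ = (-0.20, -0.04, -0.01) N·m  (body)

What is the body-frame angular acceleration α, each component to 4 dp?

α = (-2.9333, -0.1533, -0.4625)

precession coupling ω×(Iω) = (-0.0240, -0.0216, 0.0270)
angular accel α = (-2.9333, -0.1533, -0.4625)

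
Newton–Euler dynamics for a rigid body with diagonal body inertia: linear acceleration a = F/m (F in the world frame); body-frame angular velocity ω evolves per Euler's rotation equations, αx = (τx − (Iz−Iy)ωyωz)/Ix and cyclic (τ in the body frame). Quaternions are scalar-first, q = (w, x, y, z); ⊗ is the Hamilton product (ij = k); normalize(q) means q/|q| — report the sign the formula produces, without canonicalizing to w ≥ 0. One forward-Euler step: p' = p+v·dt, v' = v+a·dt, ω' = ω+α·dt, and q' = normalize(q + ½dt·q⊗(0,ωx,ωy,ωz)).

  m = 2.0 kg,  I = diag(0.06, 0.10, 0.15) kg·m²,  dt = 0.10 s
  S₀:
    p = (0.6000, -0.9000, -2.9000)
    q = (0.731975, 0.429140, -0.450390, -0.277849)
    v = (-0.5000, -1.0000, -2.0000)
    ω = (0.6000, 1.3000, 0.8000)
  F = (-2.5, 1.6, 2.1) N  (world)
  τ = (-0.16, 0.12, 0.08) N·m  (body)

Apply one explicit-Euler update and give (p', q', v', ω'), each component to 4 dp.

p' = (0.5500, -1.0000, -3.1000)
q' = (0.7569, 0.4496, -0.4269, -0.2065)
v' = (-0.6250, -0.9200, -1.8950)
ω' = (0.2467, 1.4632, 0.8325)

gyro term ω×Iω = (0.0520, -0.0432, 0.0312)
α = I⁻¹(τ − ω×Iω) = (-3.5333, 1.6320, 0.3253)
ω + α·dt = (0.2467, 1.4632, 0.8325)
Hamilton product q⊗(0,ω) = (0.5503022, 0.4400767, 0.4415461, 1.4136960)
updated quaternion q' = (0.7569, 0.4496, -0.4269, -0.2065)
a = F/m = (-1.2500, 0.8000, 1.0500)
p' = p + v·dt = (0.5500, -1.0000, -3.1000)
v' = v + a·dt = (-0.6250, -0.9200, -1.8950)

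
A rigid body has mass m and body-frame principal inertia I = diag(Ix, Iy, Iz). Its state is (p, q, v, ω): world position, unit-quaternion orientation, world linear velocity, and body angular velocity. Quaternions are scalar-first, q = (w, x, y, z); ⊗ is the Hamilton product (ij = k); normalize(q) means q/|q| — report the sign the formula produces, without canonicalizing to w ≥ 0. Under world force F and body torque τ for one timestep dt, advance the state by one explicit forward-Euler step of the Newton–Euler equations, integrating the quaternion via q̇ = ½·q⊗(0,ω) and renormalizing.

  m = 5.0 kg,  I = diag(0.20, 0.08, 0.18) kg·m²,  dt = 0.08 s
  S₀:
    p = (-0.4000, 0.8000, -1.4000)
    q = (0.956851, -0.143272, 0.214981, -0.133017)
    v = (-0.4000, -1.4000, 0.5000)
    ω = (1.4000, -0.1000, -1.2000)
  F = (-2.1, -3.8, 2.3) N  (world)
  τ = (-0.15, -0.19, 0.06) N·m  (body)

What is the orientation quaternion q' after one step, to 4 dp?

q' = (0.9567, -0.1003, 0.1963, -0.1899)

Hamilton product q⊗(0,ω) = (0.0624585, 1.0683125, -0.4538353, -1.4348674)
q + ½dt·q⊗(0,ω), renormalized = (0.9567, -0.1003, 0.1963, -0.1899)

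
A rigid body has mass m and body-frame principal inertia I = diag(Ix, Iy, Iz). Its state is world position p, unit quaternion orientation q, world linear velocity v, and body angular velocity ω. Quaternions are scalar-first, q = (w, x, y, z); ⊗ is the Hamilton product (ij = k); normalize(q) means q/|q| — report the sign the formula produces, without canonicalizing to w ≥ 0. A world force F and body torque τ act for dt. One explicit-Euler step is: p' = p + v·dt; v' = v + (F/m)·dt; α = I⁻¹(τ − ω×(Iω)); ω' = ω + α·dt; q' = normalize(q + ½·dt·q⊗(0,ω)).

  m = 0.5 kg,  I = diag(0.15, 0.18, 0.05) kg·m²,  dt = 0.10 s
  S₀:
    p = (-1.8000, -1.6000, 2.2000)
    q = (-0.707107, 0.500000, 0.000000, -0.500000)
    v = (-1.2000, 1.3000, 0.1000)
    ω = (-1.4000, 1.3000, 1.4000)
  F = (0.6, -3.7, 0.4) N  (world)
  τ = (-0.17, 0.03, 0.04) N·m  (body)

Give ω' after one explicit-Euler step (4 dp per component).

precession coupling ω×(Iω) = (-0.2366, -0.1960, -0.0546)
angular accel α = (0.4440, 1.2556, 1.8920)
ω' = ω + α·dt = (-1.3556, 1.4256, 1.5892)

ω' = (-1.3556, 1.4256, 1.5892)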